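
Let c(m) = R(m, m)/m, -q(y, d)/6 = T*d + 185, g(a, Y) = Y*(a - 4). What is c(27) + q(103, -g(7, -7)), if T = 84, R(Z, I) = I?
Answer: -11693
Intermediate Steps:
g(a, Y) = Y*(-4 + a)
q(y, d) = -1110 - 504*d (q(y, d) = -6*(84*d + 185) = -6*(185 + 84*d) = -1110 - 504*d)
c(m) = 1 (c(m) = m/m = 1)
c(27) + q(103, -g(7, -7)) = 1 + (-1110 - (-504)*(-7*(-4 + 7))) = 1 + (-1110 - (-504)*(-7*3)) = 1 + (-1110 - (-504)*(-21)) = 1 + (-1110 - 504*21) = 1 + (-1110 - 10584) = 1 - 11694 = -11693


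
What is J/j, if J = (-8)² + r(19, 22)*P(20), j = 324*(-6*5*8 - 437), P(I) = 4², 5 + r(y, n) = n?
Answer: -28/18279 ≈ -0.0015318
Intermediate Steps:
r(y, n) = -5 + n
P(I) = 16
j = -219348 (j = 324*(-30*8 - 437) = 324*(-240 - 437) = 324*(-677) = -219348)
J = 336 (J = (-8)² + (-5 + 22)*16 = 64 + 17*16 = 64 + 272 = 336)
J/j = 336/(-219348) = 336*(-1/219348) = -28/18279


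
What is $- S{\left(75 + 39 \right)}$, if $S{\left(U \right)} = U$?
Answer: $-114$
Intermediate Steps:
$- S{\left(75 + 39 \right)} = - (75 + 39) = \left(-1\right) 114 = -114$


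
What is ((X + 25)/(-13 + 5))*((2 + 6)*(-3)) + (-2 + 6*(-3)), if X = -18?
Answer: 1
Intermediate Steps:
((X + 25)/(-13 + 5))*((2 + 6)*(-3)) + (-2 + 6*(-3)) = ((-18 + 25)/(-13 + 5))*((2 + 6)*(-3)) + (-2 + 6*(-3)) = (7/(-8))*(8*(-3)) + (-2 - 18) = (7*(-⅛))*(-24) - 20 = -7/8*(-24) - 20 = 21 - 20 = 1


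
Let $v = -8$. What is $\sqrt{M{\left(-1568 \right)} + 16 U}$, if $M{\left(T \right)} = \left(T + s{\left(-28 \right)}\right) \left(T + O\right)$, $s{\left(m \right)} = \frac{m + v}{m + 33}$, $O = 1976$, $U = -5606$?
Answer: $\frac{8 i \sqrt{286085}}{5} \approx 855.79 i$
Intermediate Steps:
$s{\left(m \right)} = \frac{-8 + m}{33 + m}$ ($s{\left(m \right)} = \frac{m - 8}{m + 33} = \frac{-8 + m}{33 + m}$)
$M{\left(T \right)} = \left(1976 + T\right) \left(- \frac{36}{5} + T\right)$ ($M{\left(T \right)} = \left(T + \frac{-8 - 28}{33 - 28}\right) \left(T + 1976\right) = \left(T + \frac{1}{5} \left(-36\right)\right) \left(1976 + T\right) = \left(T - \frac{36}{5}\right) \left(1976 + T\right) = \left(- \frac{36}{5} + T\right) \left(1976 + T\right) = \left(1976 + T\right) \left(- \frac{36}{5} + T\right)$)
$\sqrt{M{\left(-1568 \right)} + 16 U} = \sqrt{\left(- \frac{71136}{5} + \left(-1568\right)^{2} + \frac{9844}{5} \left(-1568\right)\right) + 16 \left(-5606\right)} = \sqrt{\left(- \frac{71136}{5} + 2458624 - \frac{15435392}{5}\right) - 89696} = \sqrt{- \frac{3213408}{5} - 89696} = \sqrt{- \frac{3661888}{5}} = \frac{8 i \sqrt{286085}}{5}$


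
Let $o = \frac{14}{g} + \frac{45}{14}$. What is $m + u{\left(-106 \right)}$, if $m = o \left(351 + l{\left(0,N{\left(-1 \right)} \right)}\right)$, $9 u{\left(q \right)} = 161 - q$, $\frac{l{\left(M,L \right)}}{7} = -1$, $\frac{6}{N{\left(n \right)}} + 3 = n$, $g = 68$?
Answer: $\frac{430615}{357} \approx 1206.2$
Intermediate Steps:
$N{\left(n \right)} = \frac{6}{-3 + n}$
$l{\left(M,L \right)} = -7$ ($l{\left(M,L \right)} = 7 \left(-1\right) = -7$)
$o = \frac{407}{119}$ ($o = \frac{14}{68} + \frac{45}{14} = 14 \cdot \frac{1}{68} + 45 \cdot \frac{1}{14} = \frac{7}{34} + \frac{45}{14} = \frac{407}{119} \approx 3.4202$)
$u{\left(q \right)} = \frac{161}{9} - \frac{q}{9}$ ($u{\left(q \right)} = \frac{161 - q}{9} = \frac{161}{9} - \frac{q}{9}$)
$m = \frac{140008}{119}$ ($m = \frac{407 \left(351 - 7\right)}{119} = \frac{407}{119} \cdot 344 = \frac{140008}{119} \approx 1176.5$)
$m + u{\left(-106 \right)} = \frac{140008}{119} + \left(\frac{161}{9} - - \frac{106}{9}\right) = \frac{140008}{119} + \left(\frac{161}{9} + \frac{106}{9}\right) = \frac{140008}{119} + \frac{89}{3} = \frac{430615}{357}$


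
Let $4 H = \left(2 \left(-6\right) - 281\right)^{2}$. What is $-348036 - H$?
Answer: $- \frac{1477993}{4} \approx -3.695 \cdot 10^{5}$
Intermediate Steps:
$H = \frac{85849}{4}$ ($H = \frac{\left(2 \left(-6\right) - 281\right)^{2}}{4} = \frac{\left(-12 - 281\right)^{2}}{4} = \frac{\left(-293\right)^{2}}{4} = \frac{1}{4} \cdot 85849 = \frac{85849}{4} \approx 21462.0$)
$-348036 - H = -348036 - \frac{85849}{4} = - \frac{1477993}{4}$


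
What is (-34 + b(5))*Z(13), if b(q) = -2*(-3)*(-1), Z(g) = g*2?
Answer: -1040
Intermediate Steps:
Z(g) = 2*g
b(q) = -6 (b(q) = 6*(-1) = -6)
(-34 + b(5))*Z(13) = (-34 - 6)*(2*13) = -40*26 = -1040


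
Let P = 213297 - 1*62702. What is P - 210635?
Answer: -60040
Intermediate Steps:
P = 150595 (P = 213297 - 62702 = 150595)
P - 210635 = 150595 - 210635 = -60040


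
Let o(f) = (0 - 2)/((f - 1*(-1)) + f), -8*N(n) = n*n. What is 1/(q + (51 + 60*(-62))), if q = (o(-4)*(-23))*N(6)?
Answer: -7/25476 ≈ -0.00027477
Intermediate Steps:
N(n) = -n²/8 (N(n) = -n*n/8 = -n²/8)
o(f) = -2/(1 + 2*f) (o(f) = -2/((f + 1) + f) = -2/((1 + f) + f) = -2/(1 + 2*f))
q = 207/7 (q = (-2/(1 + 2*(-4))*(-23))*(-⅛*6²) = (-2/(1 - 8)*(-23))*(-⅛*36) = (-2/(-7)*(-23))*(-9/2) = (-2*(-⅐)*(-23))*(-9/2) = ((2/7)*(-23))*(-9/2) = -46/7*(-9/2) = 207/7 ≈ 29.571)
1/(q + (51 + 60*(-62))) = 1/(207/7 + (51 + 60*(-62))) = 1/(207/7 + (51 - 3720)) = 1/(207/7 - 3669) = 1/(-25476/7) = -7/25476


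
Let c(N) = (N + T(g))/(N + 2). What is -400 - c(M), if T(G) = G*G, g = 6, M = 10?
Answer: -2423/6 ≈ -403.83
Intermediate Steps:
T(G) = G²
c(N) = (36 + N)/(2 + N) (c(N) = (N + 6²)/(N + 2) = (N + 36)/(2 + N) = (36 + N)/(2 + N))
-400 - c(M) = -400 - (36 + 10)/(2 + 10) = -400 - 46/12 = -400 - 1*23/6 = -400 - 23/6 = -2423/6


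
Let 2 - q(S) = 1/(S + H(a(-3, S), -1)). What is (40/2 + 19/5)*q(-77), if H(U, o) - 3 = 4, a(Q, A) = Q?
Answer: 2397/50 ≈ 47.940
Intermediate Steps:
H(U, o) = 7 (H(U, o) = 3 + 4 = 7)
q(S) = 2 - 1/(7 + S) (q(S) = 2 - 1/(S + 7) = 2 - 1/(7 + S))
(40/2 + 19/5)*q(-77) = (40/2 + 19/5)*((13 + 2*(-77))/(7 - 77)) = (40*(1/2) + 19*(1/5))*((13 - 154)/(-70)) = (20 + 19/5)*(-1/70*(-141)) = (119/5)*(141/70) = 2397/50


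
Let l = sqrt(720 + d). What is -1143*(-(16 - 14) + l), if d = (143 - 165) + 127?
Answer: 2286 - 5715*sqrt(33) ≈ -30544.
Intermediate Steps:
d = 105 (d = -22 + 127 = 105)
l = 5*sqrt(33) (l = sqrt(720 + 105) = sqrt(825) = 5*sqrt(33) ≈ 28.723)
-1143*(-(16 - 14) + l) = -1143*(-(16 - 14) + 5*sqrt(33)) = -1143*(-1*2 + 5*sqrt(33)) = -1143*(-2 + 5*sqrt(33)) = 2286 - 5715*sqrt(33)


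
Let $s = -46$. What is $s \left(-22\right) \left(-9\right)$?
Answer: $-9108$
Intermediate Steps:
$s \left(-22\right) \left(-9\right) = \left(-46\right) \left(-22\right) \left(-9\right) = 1012 \left(-9\right) = -9108$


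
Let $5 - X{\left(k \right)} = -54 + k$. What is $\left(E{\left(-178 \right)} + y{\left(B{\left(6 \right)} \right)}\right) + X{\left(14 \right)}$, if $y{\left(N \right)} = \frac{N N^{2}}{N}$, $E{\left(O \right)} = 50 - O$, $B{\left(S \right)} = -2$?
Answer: $277$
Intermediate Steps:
$X{\left(k \right)} = 59 - k$ ($X{\left(k \right)} = 5 - \left(-54 + k\right) = 59 - k$)
$y{\left(N \right)} = N^{2}$ ($y{\left(N \right)} = \frac{N^{3}}{N} = N^{2}$)
$\left(E{\left(-178 \right)} + y{\left(B{\left(6 \right)} \right)}\right) + X{\left(14 \right)} = \left(\left(50 - -178\right) + \left(-2\right)^{2}\right) + \left(59 - 14\right) = \left(\left(50 + 178\right) + 4\right) + \left(59 - 14\right) = \left(228 + 4\right) + 45 = 232 + 45 = 277$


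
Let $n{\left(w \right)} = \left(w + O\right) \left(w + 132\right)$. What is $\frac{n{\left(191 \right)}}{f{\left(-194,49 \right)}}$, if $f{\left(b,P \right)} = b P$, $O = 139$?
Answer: $- \frac{53295}{4753} \approx -11.213$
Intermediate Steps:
$n{\left(w \right)} = \left(132 + w\right) \left(139 + w\right)$ ($n{\left(w \right)} = \left(w + 139\right) \left(w + 132\right) = \left(139 + w\right) \left(132 + w\right) = \left(132 + w\right) \left(139 + w\right)$)
$f{\left(b,P \right)} = P b$
$\frac{n{\left(191 \right)}}{f{\left(-194,49 \right)}} = \frac{18348 + 191^{2} + 271 \cdot 191}{49 \left(-194\right)} = \frac{18348 + 36481 + 51761}{-9506} = 106590 \left(- \frac{1}{9506}\right) = - \frac{53295}{4753}$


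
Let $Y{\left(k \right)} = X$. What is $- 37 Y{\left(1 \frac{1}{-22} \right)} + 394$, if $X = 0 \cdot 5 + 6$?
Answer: $172$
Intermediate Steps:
$X = 6$ ($X = 0 + 6 = 6$)
$Y{\left(k \right)} = 6$
$- 37 Y{\left(1 \frac{1}{-22} \right)} + 394 = \left(-37\right) 6 + 394 = -222 + 394 = 172$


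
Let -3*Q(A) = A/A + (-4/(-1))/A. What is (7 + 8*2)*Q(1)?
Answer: -115/3 ≈ -38.333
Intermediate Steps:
Q(A) = -⅓ - 4/(3*A) (Q(A) = -(A/A + (-4/(-1))/A)/3 = -(1 + (-4*(-1))/A)/3 = -(1 + 4/A)/3 = -⅓ - 4/(3*A))
(7 + 8*2)*Q(1) = (7 + 8*2)*((⅓)*(-4 - 1*1)/1) = (7 + 16)*((⅓)*1*(-4 - 1)) = 23*((⅓)*1*(-5)) = 23*(-5/3) = -115/3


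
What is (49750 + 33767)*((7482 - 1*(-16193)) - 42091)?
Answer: -1538049072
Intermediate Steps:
(49750 + 33767)*((7482 - 1*(-16193)) - 42091) = 83517*((7482 + 16193) - 42091) = 83517*(23675 - 42091) = 83517*(-18416) = -1538049072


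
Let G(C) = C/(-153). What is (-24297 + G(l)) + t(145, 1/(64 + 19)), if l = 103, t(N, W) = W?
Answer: -308555999/12699 ≈ -24298.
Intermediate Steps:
G(C) = -C/153 (G(C) = C*(-1/153) = -C/153)
(-24297 + G(l)) + t(145, 1/(64 + 19)) = (-24297 - 1/153*103) + 1/(64 + 19) = (-24297 - 103/153) + 1/83 = -3717544/153 + 1/83 = -308555999/12699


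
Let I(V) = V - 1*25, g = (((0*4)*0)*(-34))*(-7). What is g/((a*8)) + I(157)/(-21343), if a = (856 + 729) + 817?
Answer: -132/21343 ≈ -0.0061847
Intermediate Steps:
a = 2402 (a = 1585 + 817 = 2402)
g = 0 (g = ((0*0)*(-34))*(-7) = (0*(-34))*(-7) = 0*(-7) = 0)
I(V) = -25 + V (I(V) = V - 25 = -25 + V)
g/((a*8)) + I(157)/(-21343) = 0/((2402*8)) + (-25 + 157)/(-21343) = 0/19216 + 132*(-1/21343) = 0*(1/19216) - 132/21343 = 0 - 132/21343 = -132/21343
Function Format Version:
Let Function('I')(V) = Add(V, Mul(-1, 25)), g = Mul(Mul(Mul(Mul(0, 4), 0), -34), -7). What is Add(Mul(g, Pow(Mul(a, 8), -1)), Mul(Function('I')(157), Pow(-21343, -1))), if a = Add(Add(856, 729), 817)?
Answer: Rational(-132, 21343) ≈ -0.0061847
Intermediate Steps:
a = 2402 (a = Add(1585, 817) = 2402)
g = 0 (g = Mul(Mul(Mul(0, 0), -34), -7) = Mul(Mul(0, -34), -7) = Mul(0, -7) = 0)
Function('I')(V) = Add(-25, V) (Function('I')(V) = Add(V, -25) = Add(-25, V))
Add(Mul(g, Pow(Mul(a, 8), -1)), Mul(Function('I')(157), Pow(-21343, -1))) = Add(Mul(0, Pow(Mul(2402, 8), -1)), Mul(Add(-25, 157), Pow(-21343, -1))) = Add(Mul(0, Pow(19216, -1)), Mul(132, Rational(-1, 21343))) = Add(Mul(0, Rational(1, 19216)), Rational(-132, 21343)) = Add(0, Rational(-132, 21343)) = Rational(-132, 21343)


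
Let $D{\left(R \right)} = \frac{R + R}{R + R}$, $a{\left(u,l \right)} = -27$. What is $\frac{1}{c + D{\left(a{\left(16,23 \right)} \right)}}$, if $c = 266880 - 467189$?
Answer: $- \frac{1}{200308} \approx -4.9923 \cdot 10^{-6}$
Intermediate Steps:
$D{\left(R \right)} = 1$ ($D{\left(R \right)} = \frac{2 R}{2 R} = 2 R \frac{1}{2 R} = 1$)
$c = -200309$
$\frac{1}{c + D{\left(a{\left(16,23 \right)} \right)}} = \frac{1}{-200309 + 1} = \frac{1}{-200308} = - \frac{1}{200308}$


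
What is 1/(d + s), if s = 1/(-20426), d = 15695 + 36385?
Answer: 20426/1063786079 ≈ 1.9201e-5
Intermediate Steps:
d = 52080
s = -1/20426 ≈ -4.8957e-5
1/(d + s) = 1/(52080 - 1/20426) = 1/(1063786079/20426) = 20426/1063786079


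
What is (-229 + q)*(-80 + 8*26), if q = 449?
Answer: 28160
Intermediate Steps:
(-229 + q)*(-80 + 8*26) = (-229 + 449)*(-80 + 8*26) = 220*(-80 + 208) = 220*128 = 28160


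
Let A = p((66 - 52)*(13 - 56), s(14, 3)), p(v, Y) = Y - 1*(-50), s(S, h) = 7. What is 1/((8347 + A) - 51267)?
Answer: -1/42863 ≈ -2.3330e-5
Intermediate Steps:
p(v, Y) = 50 + Y (p(v, Y) = Y + 50 = 50 + Y)
A = 57 (A = 50 + 7 = 57)
1/((8347 + A) - 51267) = 1/((8347 + 57) - 51267) = 1/(8404 - 51267) = 1/(-42863) = -1/42863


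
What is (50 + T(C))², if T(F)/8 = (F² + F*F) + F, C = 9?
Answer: 2010724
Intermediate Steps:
T(F) = 8*F + 16*F² (T(F) = 8*((F² + F*F) + F) = 8*((F² + F²) + F) = 8*(2*F² + F) = 8*(F + 2*F²) = 8*F + 16*F²)
(50 + T(C))² = (50 + 8*9*(1 + 2*9))² = (50 + 8*9*(1 + 18))² = (50 + 8*9*19)² = (50 + 1368)² = 1418² = 2010724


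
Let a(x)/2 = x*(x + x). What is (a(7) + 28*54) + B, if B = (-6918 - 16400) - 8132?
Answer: -29742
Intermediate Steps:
a(x) = 4*x² (a(x) = 2*(x*(x + x)) = 2*(x*(2*x)) = 2*(2*x²) = 4*x²)
B = -31450 (B = -23318 - 8132 = -31450)
(a(7) + 28*54) + B = (4*7² + 28*54) - 31450 = (4*49 + 1512) - 31450 = (196 + 1512) - 31450 = 1708 - 31450 = -29742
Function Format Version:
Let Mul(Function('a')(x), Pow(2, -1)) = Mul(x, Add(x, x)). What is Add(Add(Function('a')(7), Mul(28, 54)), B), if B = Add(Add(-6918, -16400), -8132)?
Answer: -29742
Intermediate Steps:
Function('a')(x) = Mul(4, Pow(x, 2)) (Function('a')(x) = Mul(2, Mul(x, Add(x, x))) = Mul(2, Mul(x, Mul(2, x))) = Mul(2, Mul(2, Pow(x, 2))) = Mul(4, Pow(x, 2)))
B = -31450 (B = Add(-23318, -8132) = -31450)
Add(Add(Function('a')(7), Mul(28, 54)), B) = Add(Add(Mul(4, Pow(7, 2)), Mul(28, 54)), -31450) = Add(Add(Mul(4, 49), 1512), -31450) = Add(Add(196, 1512), -31450) = Add(1708, -31450) = -29742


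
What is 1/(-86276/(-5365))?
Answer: 5365/86276 ≈ 0.062184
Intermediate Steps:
1/(-86276/(-5365)) = 1/(-86276*(-1/5365)) = 1/(86276/5365) = 5365/86276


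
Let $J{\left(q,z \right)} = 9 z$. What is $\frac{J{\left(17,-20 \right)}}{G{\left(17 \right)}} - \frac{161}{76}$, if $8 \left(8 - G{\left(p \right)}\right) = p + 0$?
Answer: $- \frac{117007}{3572} \approx -32.757$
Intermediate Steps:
$G{\left(p \right)} = 8 - \frac{p}{8}$ ($G{\left(p \right)} = 8 - \frac{p + 0}{8} = 8 - \frac{p}{8}$)
$\frac{J{\left(17,-20 \right)}}{G{\left(17 \right)}} - \frac{161}{76} = \frac{9 \left(-20\right)}{8 - \frac{17}{8}} - \frac{161}{76} = - \frac{180}{8 - \frac{17}{8}} - \frac{161}{76} = - \frac{180}{\frac{47}{8}} - \frac{161}{76} = \left(-180\right) \frac{8}{47} - \frac{161}{76} = - \frac{1440}{47} - \frac{161}{76} = - \frac{117007}{3572}$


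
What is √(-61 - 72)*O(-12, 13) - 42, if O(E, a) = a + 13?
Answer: -42 + 26*I*√133 ≈ -42.0 + 299.85*I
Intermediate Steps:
O(E, a) = 13 + a
√(-61 - 72)*O(-12, 13) - 42 = √(-61 - 72)*(13 + 13) - 42 = √(-133)*26 - 42 = (I*√133)*26 - 42 = 26*I*√133 - 42 = -42 + 26*I*√133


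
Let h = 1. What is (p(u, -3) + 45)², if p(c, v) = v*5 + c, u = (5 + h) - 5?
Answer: 961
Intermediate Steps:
u = 1 (u = (5 + 1) - 5 = 6 - 5 = 1)
p(c, v) = c + 5*v (p(c, v) = 5*v + c = c + 5*v)
(p(u, -3) + 45)² = ((1 + 5*(-3)) + 45)² = ((1 - 15) + 45)² = (-14 + 45)² = 31² = 961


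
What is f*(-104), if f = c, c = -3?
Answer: 312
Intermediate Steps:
f = -3
f*(-104) = -3*(-104) = 312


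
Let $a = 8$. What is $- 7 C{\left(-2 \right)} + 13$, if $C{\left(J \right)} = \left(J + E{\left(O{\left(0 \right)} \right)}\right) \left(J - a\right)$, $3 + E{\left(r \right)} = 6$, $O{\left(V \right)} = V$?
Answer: $83$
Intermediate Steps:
$E{\left(r \right)} = 3$ ($E{\left(r \right)} = -3 + 6 = 3$)
$C{\left(J \right)} = \left(-8 + J\right) \left(3 + J\right)$ ($C{\left(J \right)} = \left(J + 3\right) \left(J - 8\right) = \left(3 + J\right) \left(J - 8\right) = \left(3 + J\right) \left(-8 + J\right) = \left(-8 + J\right) \left(3 + J\right)$)
$- 7 C{\left(-2 \right)} + 13 = - 7 \left(-24 + \left(-2\right)^{2} - -10\right) + 13 = - 7 \left(-24 + 4 + 10\right) + 13 = \left(-7\right) \left(-10\right) + 13 = 70 + 13 = 83$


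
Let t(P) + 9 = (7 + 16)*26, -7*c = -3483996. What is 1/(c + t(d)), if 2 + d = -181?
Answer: 7/3488119 ≈ 2.0068e-6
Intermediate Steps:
c = 3483996/7 (c = -⅐*(-3483996) = 3483996/7 ≈ 4.9771e+5)
d = -183 (d = -2 - 181 = -183)
t(P) = 589 (t(P) = -9 + (7 + 16)*26 = -9 + 23*26 = -9 + 598 = 589)
1/(c + t(d)) = 1/(3483996/7 + 589) = 1/(3488119/7) = 7/3488119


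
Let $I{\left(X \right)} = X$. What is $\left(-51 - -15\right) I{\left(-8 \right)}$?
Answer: $288$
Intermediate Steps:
$\left(-51 - -15\right) I{\left(-8 \right)} = \left(-51 - -15\right) \left(-8\right) = \left(-51 + 15\right) \left(-8\right) = \left(-36\right) \left(-8\right) = 288$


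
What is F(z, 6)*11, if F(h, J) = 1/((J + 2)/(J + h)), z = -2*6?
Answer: -33/4 ≈ -8.2500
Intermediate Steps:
z = -12
F(h, J) = (J + h)/(2 + J) (F(h, J) = 1/((2 + J)/(J + h)) = (J + h)/(2 + J))
F(z, 6)*11 = ((6 - 12)/(2 + 6))*11 = (-6/8)*11 = ((⅛)*(-6))*11 = -¾*11 = -33/4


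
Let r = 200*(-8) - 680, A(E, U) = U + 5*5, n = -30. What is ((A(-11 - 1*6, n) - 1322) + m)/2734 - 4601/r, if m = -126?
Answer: 4633147/3116760 ≈ 1.4865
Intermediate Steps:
A(E, U) = 25 + U (A(E, U) = U + 25 = 25 + U)
r = -2280 (r = -1600 - 680 = -2280)
((A(-11 - 1*6, n) - 1322) + m)/2734 - 4601/r = (((25 - 30) - 1322) - 126)/2734 - 4601/(-2280) = ((-5 - 1322) - 126)*(1/2734) - 4601*(-1/2280) = (-1327 - 126)*(1/2734) + 4601/2280 = -1453*1/2734 + 4601/2280 = -1453/2734 + 4601/2280 = 4633147/3116760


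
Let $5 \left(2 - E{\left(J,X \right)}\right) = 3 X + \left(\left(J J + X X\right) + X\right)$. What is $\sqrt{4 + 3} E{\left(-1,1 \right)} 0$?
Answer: $0$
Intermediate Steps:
$E{\left(J,X \right)} = 2 - \frac{4 X}{5} - \frac{J^{2}}{5} - \frac{X^{2}}{5}$ ($E{\left(J,X \right)} = 2 - \frac{3 X + \left(\left(J J + X X\right) + X\right)}{5} = 2 - \frac{3 X + \left(\left(J^{2} + X^{2}\right) + X\right)}{5} = 2 - \frac{3 X + \left(X + J^{2} + X^{2}\right)}{5} = 2 - \frac{J^{2} + X^{2} + 4 X}{5} = 2 - \left(\frac{J^{2}}{5} + \frac{X^{2}}{5} + \frac{4 X}{5}\right) = 2 - \frac{4 X}{5} - \frac{J^{2}}{5} - \frac{X^{2}}{5}$)
$\sqrt{4 + 3} E{\left(-1,1 \right)} 0 = \sqrt{4 + 3} \left(2 - \frac{4}{5} - \frac{\left(-1\right)^{2}}{5} - \frac{1^{2}}{5}\right) 0 = \sqrt{7} \left(2 - \frac{4}{5} - \frac{1}{5} - \frac{1}{5}\right) 0 = \sqrt{7} \cdot \frac{4}{5} \cdot 0 = \frac{4 \sqrt{7}}{5} \cdot 0 = 0$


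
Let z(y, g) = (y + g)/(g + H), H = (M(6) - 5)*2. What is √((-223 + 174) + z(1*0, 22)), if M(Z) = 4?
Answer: I*√4790/10 ≈ 6.921*I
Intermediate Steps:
H = -2 (H = (4 - 5)*2 = -1*2 = -2)
z(y, g) = (g + y)/(-2 + g) (z(y, g) = (y + g)/(g - 2) = (g + y)/(-2 + g))
√((-223 + 174) + z(1*0, 22)) = √((-223 + 174) + (22 + 1*0)/(-2 + 22)) = √(-49 + (22 + 0)/20) = √(-49 + (1/20)*22) = √(-49 + 11/10) = √(-479/10) = I*√4790/10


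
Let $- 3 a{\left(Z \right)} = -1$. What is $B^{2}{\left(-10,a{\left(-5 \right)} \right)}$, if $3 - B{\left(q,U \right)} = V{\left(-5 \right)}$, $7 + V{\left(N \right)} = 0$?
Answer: $100$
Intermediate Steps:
$V{\left(N \right)} = -7$ ($V{\left(N \right)} = -7 + 0 = -7$)
$a{\left(Z \right)} = \frac{1}{3}$ ($a{\left(Z \right)} = \left(- \frac{1}{3}\right) \left(-1\right) = \frac{1}{3}$)
$B{\left(q,U \right)} = 10$ ($B{\left(q,U \right)} = 3 - -7 = 3 + 7 = 10$)
$B^{2}{\left(-10,a{\left(-5 \right)} \right)} = 10^{2} = 100$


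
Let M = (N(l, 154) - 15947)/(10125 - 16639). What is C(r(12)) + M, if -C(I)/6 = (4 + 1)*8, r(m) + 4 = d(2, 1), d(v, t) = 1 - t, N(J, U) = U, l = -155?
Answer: -1547567/6514 ≈ -237.58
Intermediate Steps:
r(m) = -4 (r(m) = -4 + (1 - 1*1) = -4 + (1 - 1) = -4 + 0 = -4)
M = 15793/6514 (M = (154 - 15947)/(10125 - 16639) = -15793/(-6514) = -15793*(-1/6514) = 15793/6514 ≈ 2.4245)
C(I) = -240 (C(I) = -6*(4 + 1)*8 = -30*8 = -6*40 = -240)
C(r(12)) + M = -240 + 15793/6514 = -1547567/6514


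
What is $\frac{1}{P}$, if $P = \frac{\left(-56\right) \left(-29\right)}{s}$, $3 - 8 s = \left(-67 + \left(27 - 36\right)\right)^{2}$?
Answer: $- \frac{5773}{12992} \approx -0.44435$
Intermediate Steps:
$s = - \frac{5773}{8}$ ($s = \frac{3}{8} - \frac{\left(-67 + \left(27 - 36\right)\right)^{2}}{8} = \frac{3}{8} - \frac{\left(-67 - 9\right)^{2}}{8} = \frac{3}{8} - \frac{\left(-76\right)^{2}}{8} = \frac{3}{8} - 722 = - \frac{5773}{8} \approx -721.63$)
$P = - \frac{12992}{5773}$ ($P = \frac{\left(-56\right) \left(-29\right)}{- \frac{5773}{8}} = 1624 \left(- \frac{8}{5773}\right) = - \frac{12992}{5773} \approx -2.2505$)
$\frac{1}{P} = \frac{1}{- \frac{12992}{5773}} = - \frac{5773}{12992}$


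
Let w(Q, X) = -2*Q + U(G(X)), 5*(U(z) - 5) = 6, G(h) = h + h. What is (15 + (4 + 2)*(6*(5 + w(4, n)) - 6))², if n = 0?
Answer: 221841/25 ≈ 8873.6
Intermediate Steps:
G(h) = 2*h
U(z) = 31/5 (U(z) = 5 + (⅕)*6 = 5 + 6/5 = 31/5)
w(Q, X) = 31/5 - 2*Q (w(Q, X) = -2*Q + 31/5 = 31/5 - 2*Q)
(15 + (4 + 2)*(6*(5 + w(4, n)) - 6))² = (15 + (4 + 2)*(6*(5 + (31/5 - 2*4)) - 6))² = (15 + 6*(6*(5 + (31/5 - 8)) - 6))² = (15 + 6*(6*(5 - 9/5) - 6))² = (15 + 6*(6*(16/5) - 6))² = (15 + 6*(96/5 - 6))² = (15 + 6*(66/5))² = (15 + 396/5)² = (471/5)² = 221841/25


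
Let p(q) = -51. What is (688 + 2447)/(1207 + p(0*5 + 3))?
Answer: 3135/1156 ≈ 2.7119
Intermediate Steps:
(688 + 2447)/(1207 + p(0*5 + 3)) = (688 + 2447)/(1207 - 51) = 3135/1156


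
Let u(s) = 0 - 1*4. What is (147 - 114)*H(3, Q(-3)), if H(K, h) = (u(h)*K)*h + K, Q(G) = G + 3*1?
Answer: 99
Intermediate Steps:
u(s) = -4 (u(s) = 0 - 4 = -4)
Q(G) = 3 + G (Q(G) = G + 3 = 3 + G)
H(K, h) = K - 4*K*h (H(K, h) = (-4*K)*h + K = -4*K*h + K = K - 4*K*h)
(147 - 114)*H(3, Q(-3)) = (147 - 114)*(3*(1 - 4*(3 - 3))) = 33*(3*(1 - 4*0)) = 33*(3*(1 + 0)) = 33*(3*1) = 33*3 = 99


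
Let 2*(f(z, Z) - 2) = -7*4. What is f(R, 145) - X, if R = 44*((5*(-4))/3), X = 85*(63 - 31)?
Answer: -2732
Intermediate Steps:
X = 2720 (X = 85*32 = 2720)
R = -880/3 (R = 44*(-20*⅓) = 44*(-20/3) = -880/3 ≈ -293.33)
f(z, Z) = -12 (f(z, Z) = 2 + (-7*4)/2 = 2 + (½)*(-28) = 2 - 14 = -12)
f(R, 145) - X = -12 - 1*2720 = -12 - 2720 = -2732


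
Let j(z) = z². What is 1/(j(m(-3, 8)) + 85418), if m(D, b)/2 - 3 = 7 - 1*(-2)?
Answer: 1/85994 ≈ 1.1629e-5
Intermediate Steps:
m(D, b) = 24 (m(D, b) = 6 + 2*(7 - 1*(-2)) = 6 + 2*(7 + 2) = 6 + 2*9 = 6 + 18 = 24)
1/(j(m(-3, 8)) + 85418) = 1/(24² + 85418) = 1/(576 + 85418) = 1/85994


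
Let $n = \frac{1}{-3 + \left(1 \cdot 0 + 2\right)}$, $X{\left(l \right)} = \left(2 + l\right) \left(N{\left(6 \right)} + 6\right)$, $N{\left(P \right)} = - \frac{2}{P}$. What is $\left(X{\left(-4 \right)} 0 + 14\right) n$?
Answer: $-14$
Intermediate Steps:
$X{\left(l \right)} = \frac{34}{3} + \frac{17 l}{3}$ ($X{\left(l \right)} = \left(2 + l\right) \left(- \frac{2}{6} + 6\right) = \left(2 + l\right) \left(\left(-2\right) \frac{1}{6} + 6\right) = \left(2 + l\right) \left(- \frac{1}{3} + 6\right) = \left(2 + l\right) \frac{17}{3} = \frac{34}{3} + \frac{17 l}{3}$)
$n = -1$ ($n = \frac{1}{-3 + \left(0 + 2\right)} = \frac{1}{-3 + 2} = \frac{1}{-1} = -1$)
$\left(X{\left(-4 \right)} 0 + 14\right) n = \left(\left(\frac{34}{3} + \frac{17}{3} \left(-4\right)\right) 0 + 14\right) \left(-1\right) = \left(\left(\frac{34}{3} - \frac{68}{3}\right) 0 + 14\right) \left(-1\right) = \left(\left(- \frac{34}{3}\right) 0 + 14\right) \left(-1\right) = \left(0 + 14\right) \left(-1\right) = 14 \left(-1\right) = -14$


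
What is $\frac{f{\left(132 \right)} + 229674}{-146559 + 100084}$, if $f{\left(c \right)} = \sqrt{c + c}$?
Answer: $- \frac{229674}{46475} - \frac{2 \sqrt{66}}{46475} \approx -4.9422$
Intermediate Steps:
$f{\left(c \right)} = \sqrt{2} \sqrt{c}$ ($f{\left(c \right)} = \sqrt{2 c} = \sqrt{2} \sqrt{c}$)
$\frac{f{\left(132 \right)} + 229674}{-146559 + 100084} = \frac{\sqrt{2} \sqrt{132} + 229674}{-146559 + 100084} = \frac{\sqrt{2} \cdot 2 \sqrt{33} + 229674}{-46475} = \left(2 \sqrt{66} + 229674\right) \left(- \frac{1}{46475}\right) = \left(229674 + 2 \sqrt{66}\right) \left(- \frac{1}{46475}\right) = - \frac{229674}{46475} - \frac{2 \sqrt{66}}{46475}$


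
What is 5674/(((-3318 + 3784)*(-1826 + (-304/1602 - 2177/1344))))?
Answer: -145435968/21832293157 ≈ -0.0066615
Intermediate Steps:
5674/(((-3318 + 3784)*(-1826 + (-304/1602 - 2177/1344)))) = 5674/((466*(-1826 + (-304*1/1602 - 2177*1/1344)))) = 5674/((466*(-1826 + (-152/801 - 311/192)))) = 5674/((466*(-1826 - 92765/51264))) = 5674/((466*(-93700829/51264))) = 5674/(-21832293157/25632) = 5674*(-25632/21832293157) = -145435968/21832293157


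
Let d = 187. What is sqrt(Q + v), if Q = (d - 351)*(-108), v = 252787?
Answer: sqrt(270499) ≈ 520.09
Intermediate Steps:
Q = 17712 (Q = (187 - 351)*(-108) = -164*(-108) = 17712)
sqrt(Q + v) = sqrt(17712 + 252787) = sqrt(270499)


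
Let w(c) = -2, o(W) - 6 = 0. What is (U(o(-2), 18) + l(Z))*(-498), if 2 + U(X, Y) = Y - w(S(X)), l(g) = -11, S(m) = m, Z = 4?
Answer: -3486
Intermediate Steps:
o(W) = 6 (o(W) = 6 + 0 = 6)
U(X, Y) = Y (U(X, Y) = -2 + (Y - 1*(-2)) = -2 + (Y + 2) = -2 + (2 + Y) = Y)
(U(o(-2), 18) + l(Z))*(-498) = (18 - 11)*(-498) = 7*(-498) = -3486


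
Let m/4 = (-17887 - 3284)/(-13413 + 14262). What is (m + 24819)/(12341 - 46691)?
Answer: -6995549/9721050 ≈ -0.71963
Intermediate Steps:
m = -28228/283 (m = 4*((-17887 - 3284)/(-13413 + 14262)) = 4*(-21171/849) = 4*(-21171*1/849) = 4*(-7057/283) = -28228/283 ≈ -99.746)
(m + 24819)/(12341 - 46691) = (-28228/283 + 24819)/(12341 - 46691) = (6995549/283)/(-34350) = (6995549/283)*(-1/34350) = -6995549/9721050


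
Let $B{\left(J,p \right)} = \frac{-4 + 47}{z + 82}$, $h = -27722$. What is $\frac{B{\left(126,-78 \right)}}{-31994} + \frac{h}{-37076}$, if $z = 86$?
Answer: $\frac{37250983489}{49820800848} \approx 0.7477$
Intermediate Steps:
$B{\left(J,p \right)} = \frac{43}{168}$ ($B{\left(J,p \right)} = \frac{-4 + 47}{86 + 82} = \frac{43}{168}$)
$\frac{B{\left(126,-78 \right)}}{-31994} + \frac{h}{-37076} = \frac{43}{168 \left(-31994\right)} - \frac{27722}{-37076} = \frac{43}{168} \left(- \frac{1}{31994}\right) - - \frac{13861}{18538} = - \frac{43}{5374992} + \frac{13861}{18538} = \frac{37250983489}{49820800848}$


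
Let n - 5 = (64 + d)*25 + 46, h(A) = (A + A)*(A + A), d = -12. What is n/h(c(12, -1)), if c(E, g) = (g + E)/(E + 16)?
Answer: 264796/121 ≈ 2188.4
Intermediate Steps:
c(E, g) = (E + g)/(16 + E)
h(A) = 4*A² (h(A) = (2*A)*(2*A) = 4*A²)
n = 1351 (n = 5 + ((64 - 12)*25 + 46) = 5 + (52*25 + 46) = 5 + (1300 + 46) = 5 + 1346 = 1351)
n/h(c(12, -1)) = 1351/((4*((12 - 1)/(16 + 12))²)) = 1351/((4*(11/28)²)) = 1351/((4*(121/784))) = 1351/(121/196) = 1351*(196/121) = 264796/121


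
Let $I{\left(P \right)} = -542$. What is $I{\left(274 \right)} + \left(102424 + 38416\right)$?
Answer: $140298$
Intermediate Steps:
$I{\left(274 \right)} + \left(102424 + 38416\right) = -542 + \left(102424 + 38416\right) = -542 + 140840 = 140298$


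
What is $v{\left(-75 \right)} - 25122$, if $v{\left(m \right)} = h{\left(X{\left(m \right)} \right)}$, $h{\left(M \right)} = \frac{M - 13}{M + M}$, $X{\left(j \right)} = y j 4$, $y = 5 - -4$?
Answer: $- \frac{135656087}{5400} \approx -25122.0$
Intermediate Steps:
$y = 9$ ($y = 5 + 4 = 9$)
$X{\left(j \right)} = 36 j$ ($X{\left(j \right)} = 9 j 4 = 36 j$)
$h{\left(M \right)} = \frac{-13 + M}{2 M}$
$v{\left(m \right)} = \frac{-13 + 36 m}{72 m}$ ($v{\left(m \right)} = \frac{-13 + 36 m}{2 \cdot 36 m} = \frac{\frac{1}{36 m} \left(-13 + 36 m\right)}{2} = \frac{-13 + 36 m}{72 m}$)
$v{\left(-75 \right)} - 25122 = \frac{-13 + 36 \left(-75\right)}{72 \left(-75\right)} - 25122 = \frac{1}{72} \left(- \frac{1}{75}\right) \left(-13 - 2700\right) - 25122 = \frac{1}{72} \left(- \frac{1}{75}\right) \left(-2713\right) - 25122 = \frac{2713}{5400} - 25122 = - \frac{135656087}{5400}$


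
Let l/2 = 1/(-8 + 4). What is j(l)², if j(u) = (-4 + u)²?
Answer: 6561/16 ≈ 410.06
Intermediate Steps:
l = -½ (l = 2/(-8 + 4) = 2/(-4) = 2*(-¼) = -½ ≈ -0.50000)
j(l)² = ((-4 - ½)²)² = ((-9/2)²)² = (81/4)² = 6561/16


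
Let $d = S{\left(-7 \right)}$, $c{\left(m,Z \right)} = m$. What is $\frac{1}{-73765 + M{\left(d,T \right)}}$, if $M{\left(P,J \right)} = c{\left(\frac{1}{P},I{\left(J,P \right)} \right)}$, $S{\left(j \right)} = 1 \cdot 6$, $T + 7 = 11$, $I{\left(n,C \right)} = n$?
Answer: $- \frac{6}{442589} \approx -1.3557 \cdot 10^{-5}$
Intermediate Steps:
$T = 4$ ($T = -7 + 11 = 4$)
$S{\left(j \right)} = 6$
$d = 6$
$M{\left(P,J \right)} = \frac{1}{P}$
$\frac{1}{-73765 + M{\left(d,T \right)}} = \frac{1}{-73765 + \frac{1}{6}} = \frac{1}{- \frac{442589}{6}} = - \frac{6}{442589}$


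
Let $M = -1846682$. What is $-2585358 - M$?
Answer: $-738676$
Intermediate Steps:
$-2585358 - M = -2585358 - -1846682 = -2585358 + 1846682 = -738676$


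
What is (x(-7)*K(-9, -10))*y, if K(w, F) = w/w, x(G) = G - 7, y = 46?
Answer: -644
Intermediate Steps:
x(G) = -7 + G
K(w, F) = 1
(x(-7)*K(-9, -10))*y = ((-7 - 7)*1)*46 = -14*1*46 = -14*46 = -644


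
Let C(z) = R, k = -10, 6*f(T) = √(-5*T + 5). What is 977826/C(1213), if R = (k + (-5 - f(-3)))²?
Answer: 8800434/(45 + √5)² ≈ 3944.2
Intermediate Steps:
f(T) = √(5 - 5*T)/6 (f(T) = √(-5*T + 5)/6 = √(5 - 5*T)/6)
R = (-15 - √5/3)² (R = (-10 + (-5 - √(5 - 5*(-3))/6))² = (-10 + (-5 - √(5 + 15)/6))² = (-10 + (-5 - √20/6))² = (-10 + (-5 - 2*√5/6))² = (-10 + (-5 - √5/3))² = (-15 - √5/3)² ≈ 247.92)
C(z) = (45 + √5)²/9
977826/C(1213) = 977826/(((45 + √5)²/9)) = 977826*(9/(45 + √5)²) = 8800434/(45 + √5)²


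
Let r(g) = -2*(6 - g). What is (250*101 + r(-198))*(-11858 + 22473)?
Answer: 263697830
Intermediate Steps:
r(g) = -12 + 2*g
(250*101 + r(-198))*(-11858 + 22473) = (250*101 + (-12 + 2*(-198)))*(-11858 + 22473) = (25250 + (-12 - 396))*10615 = (25250 - 408)*10615 = 24842*10615 = 263697830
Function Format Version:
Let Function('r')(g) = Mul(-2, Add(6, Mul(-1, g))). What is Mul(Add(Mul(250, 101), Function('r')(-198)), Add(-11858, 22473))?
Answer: 263697830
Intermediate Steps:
Function('r')(g) = Add(-12, Mul(2, g))
Mul(Add(Mul(250, 101), Function('r')(-198)), Add(-11858, 22473)) = Mul(Add(Mul(250, 101), Add(-12, Mul(2, -198))), Add(-11858, 22473)) = Mul(Add(25250, Add(-12, -396)), 10615) = Mul(Add(25250, -408), 10615) = Mul(24842, 10615) = 263697830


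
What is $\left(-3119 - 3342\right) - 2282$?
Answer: $-8743$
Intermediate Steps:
$\left(-3119 - 3342\right) - 2282 = -6461 - 2282 = -8743$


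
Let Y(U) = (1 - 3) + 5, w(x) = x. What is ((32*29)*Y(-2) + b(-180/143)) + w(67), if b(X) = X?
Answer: 407513/143 ≈ 2849.7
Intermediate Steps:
Y(U) = 3 (Y(U) = -2 + 5 = 3)
((32*29)*Y(-2) + b(-180/143)) + w(67) = ((32*29)*3 - 180/143) + 67 = (928*3 - 180*1/143) + 67 = (2784 - 180/143) + 67 = 397932/143 + 67 = 407513/143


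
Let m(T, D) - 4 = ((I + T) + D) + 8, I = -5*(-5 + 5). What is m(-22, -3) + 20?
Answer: 7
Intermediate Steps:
I = 0 (I = -5*0 = 0)
m(T, D) = 12 + D + T (m(T, D) = 4 + (((0 + T) + D) + 8) = 4 + ((T + D) + 8) = 4 + ((D + T) + 8) = 4 + (8 + D + T) = 12 + D + T)
m(-22, -3) + 20 = (12 - 3 - 22) + 20 = -13 + 20 = 7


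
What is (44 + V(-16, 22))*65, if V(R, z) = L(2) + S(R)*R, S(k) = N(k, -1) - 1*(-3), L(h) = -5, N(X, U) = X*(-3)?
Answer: -50505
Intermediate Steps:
N(X, U) = -3*X
S(k) = 3 - 3*k (S(k) = -3*k - 1*(-3) = -3*k + 3 = 3 - 3*k)
V(R, z) = -5 + R*(3 - 3*R) (V(R, z) = -5 + (3 - 3*R)*R = -5 + R*(3 - 3*R))
(44 + V(-16, 22))*65 = (44 + (-5 - 3*(-16)*(-1 - 16)))*65 = (44 + (-5 - 3*(-16)*(-17)))*65 = (44 + (-5 - 816))*65 = (44 - 821)*65 = -777*65 = -50505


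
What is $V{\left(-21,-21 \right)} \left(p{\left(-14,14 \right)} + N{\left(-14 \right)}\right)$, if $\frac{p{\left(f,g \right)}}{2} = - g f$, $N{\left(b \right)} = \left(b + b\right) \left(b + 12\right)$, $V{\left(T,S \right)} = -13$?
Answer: $-5824$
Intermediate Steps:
$N{\left(b \right)} = 2 b \left(12 + b\right)$
$p{\left(f,g \right)} = - 2 f g$ ($p{\left(f,g \right)} = 2 - g f = 2 \left(- f g\right) = - 2 f g$)
$V{\left(-21,-21 \right)} \left(p{\left(-14,14 \right)} + N{\left(-14 \right)}\right) = - 13 \left(\left(-2\right) \left(-14\right) 14 + 2 \left(-14\right) \left(12 - 14\right)\right) = - 13 \left(392 + 2 \left(-14\right) \left(-2\right)\right) = - 13 \left(392 + 56\right) = \left(-13\right) 448 = -5824$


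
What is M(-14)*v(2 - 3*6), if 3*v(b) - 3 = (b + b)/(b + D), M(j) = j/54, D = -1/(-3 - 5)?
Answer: -4459/10287 ≈ -0.43346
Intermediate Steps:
D = ⅛ (D = -1/(-8) = -1*(-⅛) = ⅛ ≈ 0.12500)
M(j) = j/54 (M(j) = j*(1/54) = j/54)
v(b) = 1 + 2*b/(3*(⅛ + b)) (v(b) = 1 + ((b + b)/(b + ⅛))/3 = 1 + ((2*b)/(⅛ + b))/3 = 1 + (2*b/(⅛ + b))/3 = 1 + 2*b/(3*(⅛ + b)))
M(-14)*v(2 - 3*6) = ((1/54)*(-14))*((3 + 40*(2 - 3*6))/(3*(1 + 8*(2 - 3*6)))) = -7*(3 + 40*(2 - 18))/(81*(1 + 8*(2 - 18))) = -7*(3 + 40*(-16))/(81*(1 + 8*(-16))) = -7*(3 - 640)/(81*(1 - 128)) = -7*(-637)/(81*(-127)) = -7*(-1)*(-637)/(81*127) = -7/27*637/381 = -4459/10287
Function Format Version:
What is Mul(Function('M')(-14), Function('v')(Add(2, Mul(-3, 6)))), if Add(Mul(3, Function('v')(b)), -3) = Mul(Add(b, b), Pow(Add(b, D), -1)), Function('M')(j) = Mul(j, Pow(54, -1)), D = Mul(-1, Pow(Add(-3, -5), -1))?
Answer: Rational(-4459, 10287) ≈ -0.43346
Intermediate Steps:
D = Rational(1, 8) (D = Mul(-1, Pow(-8, -1)) = Mul(-1, Rational(-1, 8)) = Rational(1, 8) ≈ 0.12500)
Function('M')(j) = Mul(Rational(1, 54), j) (Function('M')(j) = Mul(j, Rational(1, 54)) = Mul(Rational(1, 54), j))
Function('v')(b) = Add(1, Mul(Rational(2, 3), b, Pow(Add(Rational(1, 8), b), -1))) (Function('v')(b) = Add(1, Mul(Rational(1, 3), Mul(Add(b, b), Pow(Add(b, Rational(1, 8)), -1)))) = Add(1, Mul(Rational(1, 3), Mul(Mul(2, b), Pow(Add(Rational(1, 8), b), -1)))) = Add(1, Mul(Rational(1, 3), Mul(2, b, Pow(Add(Rational(1, 8), b), -1)))) = Add(1, Mul(Rational(2, 3), b, Pow(Add(Rational(1, 8), b), -1))))
Mul(Function('M')(-14), Function('v')(Add(2, Mul(-3, 6)))) = Mul(Mul(Rational(1, 54), -14), Mul(Rational(1, 3), Pow(Add(1, Mul(8, Add(2, Mul(-3, 6)))), -1), Add(3, Mul(40, Add(2, Mul(-3, 6)))))) = Mul(Rational(-7, 27), Mul(Rational(1, 3), Pow(Add(1, Mul(8, Add(2, -18))), -1), Add(3, Mul(40, Add(2, -18))))) = Mul(Rational(-7, 27), Mul(Rational(1, 3), Pow(Add(1, Mul(8, -16)), -1), Add(3, Mul(40, -16)))) = Mul(Rational(-7, 27), Mul(Rational(1, 3), Pow(Add(1, -128), -1), Add(3, -640))) = Mul(Rational(-7, 27), Mul(Rational(1, 3), Pow(-127, -1), -637)) = Mul(Rational(-7, 27), Mul(Rational(1, 3), Rational(-1, 127), -637)) = Mul(Rational(-7, 27), Rational(637, 381)) = Rational(-4459, 10287)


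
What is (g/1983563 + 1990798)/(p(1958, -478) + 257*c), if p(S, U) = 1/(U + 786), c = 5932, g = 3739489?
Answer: 1216254113771004/931388736879259 ≈ 1.3059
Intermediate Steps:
p(S, U) = 1/(786 + U)
(g/1983563 + 1990798)/(p(1958, -478) + 257*c) = (3739489/1983563 + 1990798)/(1/(786 - 478) + 257*5932) = (3739489*(1/1983563) + 1990798)/(1/308 + 1524524) = (3739489/1983563 + 1990798)/(1/308 + 1524524) = 3948876992763/(1983563*(469553393/308)) = (3948876992763/1983563)*(308/469553393) = 1216254113771004/931388736879259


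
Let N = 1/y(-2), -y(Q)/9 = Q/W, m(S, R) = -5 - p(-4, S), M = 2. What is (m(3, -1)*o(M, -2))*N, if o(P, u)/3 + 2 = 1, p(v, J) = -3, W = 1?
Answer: ⅓ ≈ 0.33333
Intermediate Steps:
m(S, R) = -2 (m(S, R) = -5 - 1*(-3) = -5 + 3 = -2)
y(Q) = -9*Q (y(Q) = -9*Q/1 = -9*Q)
o(P, u) = -3 (o(P, u) = -6 + 3*1 = -6 + 3 = -3)
N = 1/18 (N = 1/(-9*(-2)) = 1/18 ≈ 0.055556)
(m(3, -1)*o(M, -2))*N = -2*(-3)*(1/18) = 6*(1/18) = ⅓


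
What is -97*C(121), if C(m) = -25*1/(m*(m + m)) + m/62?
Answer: -85883121/453871 ≈ -189.22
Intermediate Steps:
C(m) = -25/(2*m**2) + m/62 (C(m) = -25*1/(2*m**2) + m*(1/62) = -25*1/(2*m**2) + m/62 = -25/(2*m**2) + m/62)
-97*C(121) = -97*(-775 + 121**3)/(62*121**2) = -97*(-775 + 1771561)/(62*14641) = -97*1770786/(62*14641) = -97*885393/453871 = -85883121/453871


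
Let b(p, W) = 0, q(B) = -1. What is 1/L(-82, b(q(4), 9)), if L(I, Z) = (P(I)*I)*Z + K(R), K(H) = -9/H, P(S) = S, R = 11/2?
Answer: -11/18 ≈ -0.61111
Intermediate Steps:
R = 11/2 (R = 11*(1/2) = 11/2 ≈ 5.5000)
L(I, Z) = -18/11 + Z*I**2 (L(I, Z) = (I*I)*Z - 9/11/2 = I**2*Z - 9*2/11 = Z*I**2 - 18/11 = -18/11 + Z*I**2)
1/L(-82, b(q(4), 9)) = 1/(-18/11 + 0*(-82)**2) = 1/(-18/11 + 0*6724) = 1/(-18/11 + 0) = 1/(-18/11) = -11/18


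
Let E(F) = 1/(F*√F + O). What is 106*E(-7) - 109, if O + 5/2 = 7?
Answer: -156469/1453 + 2968*I*√7/1453 ≈ -107.69 + 5.4044*I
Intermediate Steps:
O = 9/2 (O = -5/2 + 7 = 9/2 ≈ 4.5000)
E(F) = 1/(9/2 + F^(3/2)) (E(F) = 1/(F*√F + 9/2) = 1/(F^(3/2) + 9/2) = 1/(9/2 + F^(3/2)))
106*E(-7) - 109 = 106*(2/(9 + 2*(-7)^(3/2))) - 109 = 106*(2/(9 + 2*(-7*I*√7))) - 109 = 106*(2/(9 - 14*I*√7)) - 109 = 212/(9 - 14*I*√7) - 109 = -109 + 212/(9 - 14*I*√7)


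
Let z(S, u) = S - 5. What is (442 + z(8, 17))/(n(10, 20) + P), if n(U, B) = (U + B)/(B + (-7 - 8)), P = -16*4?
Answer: -445/58 ≈ -7.6724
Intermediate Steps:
z(S, u) = -5 + S
P = -64
n(U, B) = (B + U)/(-15 + B) (n(U, B) = (B + U)/(B - 15) = (B + U)/(-15 + B))
(442 + z(8, 17))/(n(10, 20) + P) = (442 + (-5 + 8))/((20 + 10)/(-15 + 20) - 64) = (442 + 3)/(30/5 - 64) = 445/((⅕)*30 - 64) = 445/(6 - 64) = 445/(-58) = 445*(-1/58) = -445/58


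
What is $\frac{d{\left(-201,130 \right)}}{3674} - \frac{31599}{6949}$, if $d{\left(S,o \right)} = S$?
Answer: $- \frac{117491475}{25530626} \approx -4.602$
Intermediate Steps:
$\frac{d{\left(-201,130 \right)}}{3674} - \frac{31599}{6949} = - \frac{201}{3674} - \frac{31599}{6949} = - \frac{117491475}{25530626}$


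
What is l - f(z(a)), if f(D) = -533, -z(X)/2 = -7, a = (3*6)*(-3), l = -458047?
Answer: -457514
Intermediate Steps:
a = -54 (a = 18*(-3) = -54)
z(X) = 14 (z(X) = -2*(-7) = 14)
l - f(z(a)) = -458047 - 1*(-533) = -458047 + 533 = -457514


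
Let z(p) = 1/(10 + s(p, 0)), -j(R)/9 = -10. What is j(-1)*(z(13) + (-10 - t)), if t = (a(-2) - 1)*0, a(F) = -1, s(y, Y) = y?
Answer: -20610/23 ≈ -896.09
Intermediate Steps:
j(R) = 90 (j(R) = -9*(-10) = 90)
t = 0 (t = (-1 - 1)*0 = -2*0 = 0)
z(p) = 1/(10 + p)
j(-1)*(z(13) + (-10 - t)) = 90*(1/(10 + 13) + (-10 - 1*0)) = 90*(1/23 + (-10 + 0)) = 90*(1/23 - 10) = 90*(-229/23) = -20610/23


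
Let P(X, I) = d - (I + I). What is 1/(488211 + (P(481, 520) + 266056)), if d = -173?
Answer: 1/753054 ≈ 1.3279e-6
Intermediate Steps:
P(X, I) = -173 - 2*I (P(X, I) = -173 - (I + I) = -173 - 2*I)
1/(488211 + (P(481, 520) + 266056)) = 1/(488211 + ((-173 - 2*520) + 266056)) = 1/(488211 + ((-173 - 1040) + 266056)) = 1/(488211 + (-1213 + 266056)) = 1/(488211 + 264843) = 1/753054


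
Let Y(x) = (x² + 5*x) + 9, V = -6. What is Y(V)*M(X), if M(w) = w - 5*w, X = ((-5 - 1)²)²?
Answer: -77760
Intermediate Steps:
Y(x) = 9 + x² + 5*x
X = 1296 (X = ((-6)²)² = 36² = 1296)
M(w) = -4*w
Y(V)*M(X) = (9 + (-6)² + 5*(-6))*(-4*1296) = (9 + 36 - 30)*(-5184) = 15*(-5184) = -77760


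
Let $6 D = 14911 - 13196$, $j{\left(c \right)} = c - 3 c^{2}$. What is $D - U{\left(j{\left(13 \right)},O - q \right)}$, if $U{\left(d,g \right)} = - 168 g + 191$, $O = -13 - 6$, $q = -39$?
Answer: $\frac{20729}{6} \approx 3454.8$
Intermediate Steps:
$O = -19$ ($O = -13 - 6 = -19$)
$U{\left(d,g \right)} = 191 - 168 g$
$D = \frac{1715}{6}$ ($D = \frac{14911 - 13196}{6} = \frac{1}{6} \cdot 1715 = \frac{1715}{6} \approx 285.83$)
$D - U{\left(j{\left(13 \right)},O - q \right)} = \frac{1715}{6} - \left(191 - 168 \left(-19 - -39\right)\right) = \frac{1715}{6} - \left(191 - 168 \left(-19 + 39\right)\right) = \frac{1715}{6} - \left(191 - 3360\right) = \frac{1715}{6} - -3169 = \frac{1715}{6} + 3169 = \frac{20729}{6}$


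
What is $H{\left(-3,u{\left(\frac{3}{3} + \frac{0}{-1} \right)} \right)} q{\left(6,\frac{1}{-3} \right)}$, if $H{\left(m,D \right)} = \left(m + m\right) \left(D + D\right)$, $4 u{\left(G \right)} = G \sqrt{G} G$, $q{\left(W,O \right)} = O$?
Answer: $1$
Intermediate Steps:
$u{\left(G \right)} = \frac{G^{\frac{5}{2}}}{4}$ ($u{\left(G \right)} = \frac{G \sqrt{G} G}{4} = \frac{G^{\frac{3}{2}} G}{4} = \frac{G^{\frac{5}{2}}}{4}$)
$H{\left(m,D \right)} = 4 D m$ ($H{\left(m,D \right)} = 2 m 2 D = 4 D m$)
$H{\left(-3,u{\left(\frac{3}{3} + \frac{0}{-1} \right)} \right)} q{\left(6,\frac{1}{-3} \right)} = \frac{4 \frac{\left(\frac{3}{3} + \frac{0}{-1}\right)^{\frac{5}{2}}}{4} \left(-3\right)}{-3} = 4 \frac{\left(3 \cdot \frac{1}{3} + 0 \left(-1\right)\right)^{\frac{5}{2}}}{4} \left(-3\right) \left(- \frac{1}{3}\right) = 4 \frac{\left(1 + 0\right)^{\frac{5}{2}}}{4} \left(-3\right) \left(- \frac{1}{3}\right) = 4 \frac{1^{\frac{5}{2}}}{4} \left(-3\right) \left(- \frac{1}{3}\right) = 4 \cdot \frac{1}{4} \cdot 1 \left(-3\right) \left(- \frac{1}{3}\right) = 4 \cdot \frac{1}{4} \left(-3\right) \left(- \frac{1}{3}\right) = \left(-3\right) \left(- \frac{1}{3}\right) = 1$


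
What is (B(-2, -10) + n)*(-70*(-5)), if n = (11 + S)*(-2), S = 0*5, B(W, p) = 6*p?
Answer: -28700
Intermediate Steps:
S = 0
n = -22 (n = (11 + 0)*(-2) = 11*(-2) = -22)
(B(-2, -10) + n)*(-70*(-5)) = (6*(-10) - 22)*(-70*(-5)) = (-60 - 22)*350 = -82*350 = -28700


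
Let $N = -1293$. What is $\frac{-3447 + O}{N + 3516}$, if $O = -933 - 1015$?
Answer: $- \frac{415}{171} \approx -2.4269$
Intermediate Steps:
$O = -1948$
$\frac{-3447 + O}{N + 3516} = \frac{-3447 - 1948}{-1293 + 3516} = - \frac{5395}{2223} = \left(-5395\right) \frac{1}{2223} = - \frac{415}{171}$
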